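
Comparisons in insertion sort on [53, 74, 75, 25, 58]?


Algorithm: insertion sort
Input: [53, 74, 75, 25, 58]
Sorted: [25, 53, 58, 74, 75]

8


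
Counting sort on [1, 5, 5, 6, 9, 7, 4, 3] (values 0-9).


Input: [1, 5, 5, 6, 9, 7, 4, 3]
Counts: [0, 1, 0, 1, 1, 2, 1, 1, 0, 1]

Sorted: [1, 3, 4, 5, 5, 6, 7, 9]


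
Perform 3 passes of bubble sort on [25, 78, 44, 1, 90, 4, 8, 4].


Initial: [25, 78, 44, 1, 90, 4, 8, 4]
Pass 1: [25, 44, 1, 78, 4, 8, 4, 90] (5 swaps)
Pass 2: [25, 1, 44, 4, 8, 4, 78, 90] (4 swaps)
Pass 3: [1, 25, 4, 8, 4, 44, 78, 90] (4 swaps)

After 3 passes: [1, 25, 4, 8, 4, 44, 78, 90]


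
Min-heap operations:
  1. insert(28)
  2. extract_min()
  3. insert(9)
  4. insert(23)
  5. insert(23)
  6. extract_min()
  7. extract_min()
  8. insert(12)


insert(28) -> [28]
extract_min()->28, []
insert(9) -> [9]
insert(23) -> [9, 23]
insert(23) -> [9, 23, 23]
extract_min()->9, [23, 23]
extract_min()->23, [23]
insert(12) -> [12, 23]

Final heap: [12, 23]


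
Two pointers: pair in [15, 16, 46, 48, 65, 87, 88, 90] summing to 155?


lo=0(15)+hi=7(90)=105
lo=1(16)+hi=7(90)=106
lo=2(46)+hi=7(90)=136
lo=3(48)+hi=7(90)=138
lo=4(65)+hi=7(90)=155

Yes: 65+90=155


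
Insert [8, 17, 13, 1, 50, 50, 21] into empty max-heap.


Insert 8: [8]
Insert 17: [17, 8]
Insert 13: [17, 8, 13]
Insert 1: [17, 8, 13, 1]
Insert 50: [50, 17, 13, 1, 8]
Insert 50: [50, 17, 50, 1, 8, 13]
Insert 21: [50, 17, 50, 1, 8, 13, 21]

Final heap: [50, 17, 50, 1, 8, 13, 21]


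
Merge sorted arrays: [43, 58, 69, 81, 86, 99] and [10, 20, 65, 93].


Take 10 from B
Take 20 from B
Take 43 from A
Take 58 from A
Take 65 from B
Take 69 from A
Take 81 from A
Take 86 from A
Take 93 from B

Merged: [10, 20, 43, 58, 65, 69, 81, 86, 93, 99]


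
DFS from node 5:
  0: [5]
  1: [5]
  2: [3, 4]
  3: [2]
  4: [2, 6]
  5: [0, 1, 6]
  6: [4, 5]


Visit 5, push [6, 1, 0]
Visit 0, push []
Visit 1, push []
Visit 6, push [4]
Visit 4, push [2]
Visit 2, push [3]
Visit 3, push []

DFS order: [5, 0, 1, 6, 4, 2, 3]


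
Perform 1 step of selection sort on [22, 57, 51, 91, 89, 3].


Initial: [22, 57, 51, 91, 89, 3]
Step 1: min=3 at 5
  Swap: [3, 57, 51, 91, 89, 22]

After 1 step: [3, 57, 51, 91, 89, 22]


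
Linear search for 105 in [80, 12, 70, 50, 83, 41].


i=0: 80!=105
i=1: 12!=105
i=2: 70!=105
i=3: 50!=105
i=4: 83!=105
i=5: 41!=105

Not found, 6 comps


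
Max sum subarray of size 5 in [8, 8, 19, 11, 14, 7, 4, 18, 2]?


[0:5]: 60
[1:6]: 59
[2:7]: 55
[3:8]: 54
[4:9]: 45

Max: 60 at [0:5]


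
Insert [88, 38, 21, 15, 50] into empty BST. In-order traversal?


Insert 88: root
Insert 38: L from 88
Insert 21: L from 88 -> L from 38
Insert 15: L from 88 -> L from 38 -> L from 21
Insert 50: L from 88 -> R from 38

In-order: [15, 21, 38, 50, 88]


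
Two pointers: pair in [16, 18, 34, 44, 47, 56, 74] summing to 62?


lo=0(16)+hi=6(74)=90
lo=0(16)+hi=5(56)=72
lo=0(16)+hi=4(47)=63
lo=0(16)+hi=3(44)=60
lo=1(18)+hi=3(44)=62

Yes: 18+44=62


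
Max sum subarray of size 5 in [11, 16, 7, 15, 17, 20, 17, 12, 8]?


[0:5]: 66
[1:6]: 75
[2:7]: 76
[3:8]: 81
[4:9]: 74

Max: 81 at [3:8]


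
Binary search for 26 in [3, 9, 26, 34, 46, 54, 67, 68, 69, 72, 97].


Step 1: lo=0, hi=10, mid=5, val=54
Step 2: lo=0, hi=4, mid=2, val=26

Found at index 2


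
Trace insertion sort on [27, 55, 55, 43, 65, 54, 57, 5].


Initial: [27, 55, 55, 43, 65, 54, 57, 5]
Insert 55: [27, 55, 55, 43, 65, 54, 57, 5]
Insert 55: [27, 55, 55, 43, 65, 54, 57, 5]
Insert 43: [27, 43, 55, 55, 65, 54, 57, 5]
Insert 65: [27, 43, 55, 55, 65, 54, 57, 5]
Insert 54: [27, 43, 54, 55, 55, 65, 57, 5]
Insert 57: [27, 43, 54, 55, 55, 57, 65, 5]
Insert 5: [5, 27, 43, 54, 55, 55, 57, 65]

Sorted: [5, 27, 43, 54, 55, 55, 57, 65]


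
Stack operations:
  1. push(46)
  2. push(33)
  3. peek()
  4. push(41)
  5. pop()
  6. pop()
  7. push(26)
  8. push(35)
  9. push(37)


push(46) -> [46]
push(33) -> [46, 33]
peek()->33
push(41) -> [46, 33, 41]
pop()->41, [46, 33]
pop()->33, [46]
push(26) -> [46, 26]
push(35) -> [46, 26, 35]
push(37) -> [46, 26, 35, 37]

Final stack: [46, 26, 35, 37]


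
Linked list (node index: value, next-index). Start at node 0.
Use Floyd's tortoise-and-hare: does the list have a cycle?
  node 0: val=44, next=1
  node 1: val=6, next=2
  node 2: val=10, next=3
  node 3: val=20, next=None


Floyd's tortoise (slow, +1) and hare (fast, +2):
  init: slow=0, fast=0
  step 1: slow=1, fast=2
  step 2: fast 2->3->None, no cycle

Cycle: no


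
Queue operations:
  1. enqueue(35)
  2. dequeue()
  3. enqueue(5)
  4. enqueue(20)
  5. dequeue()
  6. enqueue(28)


enqueue(35) -> [35]
dequeue()->35, []
enqueue(5) -> [5]
enqueue(20) -> [5, 20]
dequeue()->5, [20]
enqueue(28) -> [20, 28]

Final queue: [20, 28]


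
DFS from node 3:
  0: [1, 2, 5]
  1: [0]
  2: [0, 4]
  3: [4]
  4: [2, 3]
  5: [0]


Visit 3, push [4]
Visit 4, push [2]
Visit 2, push [0]
Visit 0, push [5, 1]
Visit 1, push []
Visit 5, push []

DFS order: [3, 4, 2, 0, 1, 5]


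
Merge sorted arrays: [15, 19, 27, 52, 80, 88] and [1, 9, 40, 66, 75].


Take 1 from B
Take 9 from B
Take 15 from A
Take 19 from A
Take 27 from A
Take 40 from B
Take 52 from A
Take 66 from B
Take 75 from B

Merged: [1, 9, 15, 19, 27, 40, 52, 66, 75, 80, 88]


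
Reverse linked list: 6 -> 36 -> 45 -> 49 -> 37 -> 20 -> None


Step 1: curr=6, set curr.next=prev(None) | reversed so far: 6
Step 2: curr=36, set curr.next=prev(6) | reversed so far: 36 -> 6
Step 3: curr=45, set curr.next=prev(36) | reversed so far: 45 -> 36 -> 6
Step 4: curr=49, set curr.next=prev(45) | reversed so far: 49 -> 45 -> 36 -> 6
Step 5: curr=37, set curr.next=prev(49) | reversed so far: 37 -> 49 -> 45 -> 36 -> 6
Step 6: curr=20, set curr.next=prev(37) | reversed so far: 20 -> 37 -> 49 -> 45 -> 36 -> 6

20 -> 37 -> 49 -> 45 -> 36 -> 6 -> None


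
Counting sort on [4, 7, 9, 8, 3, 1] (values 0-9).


Input: [4, 7, 9, 8, 3, 1]
Counts: [0, 1, 0, 1, 1, 0, 0, 1, 1, 1]

Sorted: [1, 3, 4, 7, 8, 9]


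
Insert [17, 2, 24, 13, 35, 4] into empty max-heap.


Insert 17: [17]
Insert 2: [17, 2]
Insert 24: [24, 2, 17]
Insert 13: [24, 13, 17, 2]
Insert 35: [35, 24, 17, 2, 13]
Insert 4: [35, 24, 17, 2, 13, 4]

Final heap: [35, 24, 17, 2, 13, 4]


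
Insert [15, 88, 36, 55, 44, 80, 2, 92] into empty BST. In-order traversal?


Insert 15: root
Insert 88: R from 15
Insert 36: R from 15 -> L from 88
Insert 55: R from 15 -> L from 88 -> R from 36
Insert 44: R from 15 -> L from 88 -> R from 36 -> L from 55
Insert 80: R from 15 -> L from 88 -> R from 36 -> R from 55
Insert 2: L from 15
Insert 92: R from 15 -> R from 88

In-order: [2, 15, 36, 44, 55, 80, 88, 92]


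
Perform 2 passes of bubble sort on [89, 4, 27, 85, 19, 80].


Initial: [89, 4, 27, 85, 19, 80]
Pass 1: [4, 27, 85, 19, 80, 89] (5 swaps)
Pass 2: [4, 27, 19, 80, 85, 89] (2 swaps)

After 2 passes: [4, 27, 19, 80, 85, 89]


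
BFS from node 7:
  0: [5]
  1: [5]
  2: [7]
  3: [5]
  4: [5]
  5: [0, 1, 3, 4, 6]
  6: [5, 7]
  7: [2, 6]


Visit 7, enqueue [2, 6]
Visit 2, enqueue []
Visit 6, enqueue [5]
Visit 5, enqueue [0, 1, 3, 4]
Visit 0, enqueue []
Visit 1, enqueue []
Visit 3, enqueue []
Visit 4, enqueue []

BFS order: [7, 2, 6, 5, 0, 1, 3, 4]


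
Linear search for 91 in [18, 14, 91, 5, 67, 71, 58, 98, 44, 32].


i=0: 18!=91
i=1: 14!=91
i=2: 91==91 found!

Found at 2, 3 comps


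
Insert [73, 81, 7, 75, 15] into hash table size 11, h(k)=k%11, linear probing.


Insert 73: h=7 -> slot 7
Insert 81: h=4 -> slot 4
Insert 7: h=7, 1 probes -> slot 8
Insert 75: h=9 -> slot 9
Insert 15: h=4, 1 probes -> slot 5

Table: [None, None, None, None, 81, 15, None, 73, 7, 75, None]


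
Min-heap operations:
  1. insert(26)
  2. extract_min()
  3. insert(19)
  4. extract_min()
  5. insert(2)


insert(26) -> [26]
extract_min()->26, []
insert(19) -> [19]
extract_min()->19, []
insert(2) -> [2]

Final heap: [2]


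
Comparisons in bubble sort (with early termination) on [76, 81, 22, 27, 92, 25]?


Algorithm: bubble sort (with early termination)
Input: [76, 81, 22, 27, 92, 25]
Sorted: [22, 25, 27, 76, 81, 92]

15


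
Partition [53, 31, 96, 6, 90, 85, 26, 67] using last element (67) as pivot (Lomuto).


Pivot: 67
  53 <= 67: advance i (no swap)
  31 <= 67: advance i (no swap)
  6 <= 67: swap -> [53, 31, 6, 96, 90, 85, 26, 67]
  26 <= 67: swap -> [53, 31, 6, 26, 90, 85, 96, 67]
Place pivot at 4: [53, 31, 6, 26, 67, 85, 96, 90]

Partitioned: [53, 31, 6, 26, 67, 85, 96, 90]


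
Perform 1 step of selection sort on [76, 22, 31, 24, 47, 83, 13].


Initial: [76, 22, 31, 24, 47, 83, 13]
Step 1: min=13 at 6
  Swap: [13, 22, 31, 24, 47, 83, 76]

After 1 step: [13, 22, 31, 24, 47, 83, 76]


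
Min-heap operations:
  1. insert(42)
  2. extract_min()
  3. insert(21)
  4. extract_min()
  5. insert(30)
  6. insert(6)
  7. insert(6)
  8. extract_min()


insert(42) -> [42]
extract_min()->42, []
insert(21) -> [21]
extract_min()->21, []
insert(30) -> [30]
insert(6) -> [6, 30]
insert(6) -> [6, 30, 6]
extract_min()->6, [6, 30]

Final heap: [6, 30]


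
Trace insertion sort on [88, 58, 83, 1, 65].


Initial: [88, 58, 83, 1, 65]
Insert 58: [58, 88, 83, 1, 65]
Insert 83: [58, 83, 88, 1, 65]
Insert 1: [1, 58, 83, 88, 65]
Insert 65: [1, 58, 65, 83, 88]

Sorted: [1, 58, 65, 83, 88]


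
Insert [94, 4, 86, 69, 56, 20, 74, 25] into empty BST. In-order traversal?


Insert 94: root
Insert 4: L from 94
Insert 86: L from 94 -> R from 4
Insert 69: L from 94 -> R from 4 -> L from 86
Insert 56: L from 94 -> R from 4 -> L from 86 -> L from 69
Insert 20: L from 94 -> R from 4 -> L from 86 -> L from 69 -> L from 56
Insert 74: L from 94 -> R from 4 -> L from 86 -> R from 69
Insert 25: L from 94 -> R from 4 -> L from 86 -> L from 69 -> L from 56 -> R from 20

In-order: [4, 20, 25, 56, 69, 74, 86, 94]


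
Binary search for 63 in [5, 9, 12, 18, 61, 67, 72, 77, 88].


Step 1: lo=0, hi=8, mid=4, val=61
Step 2: lo=5, hi=8, mid=6, val=72
Step 3: lo=5, hi=5, mid=5, val=67

Not found


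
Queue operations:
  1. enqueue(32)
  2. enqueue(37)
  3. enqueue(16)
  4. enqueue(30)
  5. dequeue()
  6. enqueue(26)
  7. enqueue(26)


enqueue(32) -> [32]
enqueue(37) -> [32, 37]
enqueue(16) -> [32, 37, 16]
enqueue(30) -> [32, 37, 16, 30]
dequeue()->32, [37, 16, 30]
enqueue(26) -> [37, 16, 30, 26]
enqueue(26) -> [37, 16, 30, 26, 26]

Final queue: [37, 16, 30, 26, 26]


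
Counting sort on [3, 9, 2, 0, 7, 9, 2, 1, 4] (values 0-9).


Input: [3, 9, 2, 0, 7, 9, 2, 1, 4]
Counts: [1, 1, 2, 1, 1, 0, 0, 1, 0, 2]

Sorted: [0, 1, 2, 2, 3, 4, 7, 9, 9]


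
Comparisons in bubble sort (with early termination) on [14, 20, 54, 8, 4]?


Algorithm: bubble sort (with early termination)
Input: [14, 20, 54, 8, 4]
Sorted: [4, 8, 14, 20, 54]

10


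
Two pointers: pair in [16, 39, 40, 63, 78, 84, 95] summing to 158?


lo=0(16)+hi=6(95)=111
lo=1(39)+hi=6(95)=134
lo=2(40)+hi=6(95)=135
lo=3(63)+hi=6(95)=158

Yes: 63+95=158


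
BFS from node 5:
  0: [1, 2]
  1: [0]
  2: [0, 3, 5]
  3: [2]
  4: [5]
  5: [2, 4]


Visit 5, enqueue [2, 4]
Visit 2, enqueue [0, 3]
Visit 4, enqueue []
Visit 0, enqueue [1]
Visit 3, enqueue []
Visit 1, enqueue []

BFS order: [5, 2, 4, 0, 3, 1]


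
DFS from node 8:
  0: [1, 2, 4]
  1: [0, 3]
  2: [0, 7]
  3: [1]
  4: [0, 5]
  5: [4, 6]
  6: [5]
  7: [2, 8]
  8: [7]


Visit 8, push [7]
Visit 7, push [2]
Visit 2, push [0]
Visit 0, push [4, 1]
Visit 1, push [3]
Visit 3, push []
Visit 4, push [5]
Visit 5, push [6]
Visit 6, push []

DFS order: [8, 7, 2, 0, 1, 3, 4, 5, 6]


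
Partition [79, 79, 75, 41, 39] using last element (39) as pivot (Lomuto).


Pivot: 39
Place pivot at 0: [39, 79, 75, 41, 79]

Partitioned: [39, 79, 75, 41, 79]


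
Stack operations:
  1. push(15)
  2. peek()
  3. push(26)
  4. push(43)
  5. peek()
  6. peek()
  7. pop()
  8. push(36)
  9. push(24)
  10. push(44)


push(15) -> [15]
peek()->15
push(26) -> [15, 26]
push(43) -> [15, 26, 43]
peek()->43
peek()->43
pop()->43, [15, 26]
push(36) -> [15, 26, 36]
push(24) -> [15, 26, 36, 24]
push(44) -> [15, 26, 36, 24, 44]

Final stack: [15, 26, 36, 24, 44]


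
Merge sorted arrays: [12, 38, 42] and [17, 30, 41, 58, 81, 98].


Take 12 from A
Take 17 from B
Take 30 from B
Take 38 from A
Take 41 from B
Take 42 from A

Merged: [12, 17, 30, 38, 41, 42, 58, 81, 98]


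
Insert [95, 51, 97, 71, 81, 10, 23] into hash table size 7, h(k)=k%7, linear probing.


Insert 95: h=4 -> slot 4
Insert 51: h=2 -> slot 2
Insert 97: h=6 -> slot 6
Insert 71: h=1 -> slot 1
Insert 81: h=4, 1 probes -> slot 5
Insert 10: h=3 -> slot 3
Insert 23: h=2, 5 probes -> slot 0

Table: [23, 71, 51, 10, 95, 81, 97]


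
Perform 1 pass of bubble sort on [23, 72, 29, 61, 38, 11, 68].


Initial: [23, 72, 29, 61, 38, 11, 68]
Pass 1: [23, 29, 61, 38, 11, 68, 72] (5 swaps)

After 1 pass: [23, 29, 61, 38, 11, 68, 72]


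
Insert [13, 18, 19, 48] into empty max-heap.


Insert 13: [13]
Insert 18: [18, 13]
Insert 19: [19, 13, 18]
Insert 48: [48, 19, 18, 13]

Final heap: [48, 19, 18, 13]


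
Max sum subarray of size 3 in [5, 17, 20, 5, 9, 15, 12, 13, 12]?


[0:3]: 42
[1:4]: 42
[2:5]: 34
[3:6]: 29
[4:7]: 36
[5:8]: 40
[6:9]: 37

Max: 42 at [0:3]


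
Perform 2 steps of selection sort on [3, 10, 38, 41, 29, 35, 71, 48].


Initial: [3, 10, 38, 41, 29, 35, 71, 48]
Step 1: min=3 at 0
  Swap: [3, 10, 38, 41, 29, 35, 71, 48]
Step 2: min=10 at 1
  Swap: [3, 10, 38, 41, 29, 35, 71, 48]

After 2 steps: [3, 10, 38, 41, 29, 35, 71, 48]


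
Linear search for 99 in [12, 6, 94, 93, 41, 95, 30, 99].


i=0: 12!=99
i=1: 6!=99
i=2: 94!=99
i=3: 93!=99
i=4: 41!=99
i=5: 95!=99
i=6: 30!=99
i=7: 99==99 found!

Found at 7, 8 comps


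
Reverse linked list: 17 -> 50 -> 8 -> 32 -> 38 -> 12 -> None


Step 1: curr=17, set curr.next=prev(None) | reversed so far: 17
Step 2: curr=50, set curr.next=prev(17) | reversed so far: 50 -> 17
Step 3: curr=8, set curr.next=prev(50) | reversed so far: 8 -> 50 -> 17
Step 4: curr=32, set curr.next=prev(8) | reversed so far: 32 -> 8 -> 50 -> 17
Step 5: curr=38, set curr.next=prev(32) | reversed so far: 38 -> 32 -> 8 -> 50 -> 17
Step 6: curr=12, set curr.next=prev(38) | reversed so far: 12 -> 38 -> 32 -> 8 -> 50 -> 17

12 -> 38 -> 32 -> 8 -> 50 -> 17 -> None


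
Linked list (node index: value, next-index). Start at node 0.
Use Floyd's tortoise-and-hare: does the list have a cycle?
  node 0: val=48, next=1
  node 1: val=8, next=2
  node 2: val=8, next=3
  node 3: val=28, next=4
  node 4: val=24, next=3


Floyd's tortoise (slow, +1) and hare (fast, +2):
  init: slow=0, fast=0
  step 1: slow=1, fast=2
  step 2: slow=2, fast=4
  step 3: slow=3, fast=4
  step 4: slow=4, fast=4
  slow == fast at node 4: cycle detected

Cycle: yes


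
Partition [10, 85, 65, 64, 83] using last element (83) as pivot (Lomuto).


Pivot: 83
  10 <= 83: advance i (no swap)
  65 <= 83: swap -> [10, 65, 85, 64, 83]
  64 <= 83: swap -> [10, 65, 64, 85, 83]
Place pivot at 3: [10, 65, 64, 83, 85]

Partitioned: [10, 65, 64, 83, 85]


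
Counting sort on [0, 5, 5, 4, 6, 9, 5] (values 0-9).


Input: [0, 5, 5, 4, 6, 9, 5]
Counts: [1, 0, 0, 0, 1, 3, 1, 0, 0, 1]

Sorted: [0, 4, 5, 5, 5, 6, 9]


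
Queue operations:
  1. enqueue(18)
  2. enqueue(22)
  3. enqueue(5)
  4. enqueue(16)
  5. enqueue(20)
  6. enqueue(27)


enqueue(18) -> [18]
enqueue(22) -> [18, 22]
enqueue(5) -> [18, 22, 5]
enqueue(16) -> [18, 22, 5, 16]
enqueue(20) -> [18, 22, 5, 16, 20]
enqueue(27) -> [18, 22, 5, 16, 20, 27]

Final queue: [18, 22, 5, 16, 20, 27]


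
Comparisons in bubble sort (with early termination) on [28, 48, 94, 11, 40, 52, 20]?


Algorithm: bubble sort (with early termination)
Input: [28, 48, 94, 11, 40, 52, 20]
Sorted: [11, 20, 28, 40, 48, 52, 94]

21


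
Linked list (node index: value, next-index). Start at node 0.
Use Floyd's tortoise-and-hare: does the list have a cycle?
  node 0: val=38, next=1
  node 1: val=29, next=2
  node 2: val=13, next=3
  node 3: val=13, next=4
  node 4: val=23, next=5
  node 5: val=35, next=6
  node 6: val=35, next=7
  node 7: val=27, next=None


Floyd's tortoise (slow, +1) and hare (fast, +2):
  init: slow=0, fast=0
  step 1: slow=1, fast=2
  step 2: slow=2, fast=4
  step 3: slow=3, fast=6
  step 4: fast 6->7->None, no cycle

Cycle: no


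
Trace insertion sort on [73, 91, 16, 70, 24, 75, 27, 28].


Initial: [73, 91, 16, 70, 24, 75, 27, 28]
Insert 91: [73, 91, 16, 70, 24, 75, 27, 28]
Insert 16: [16, 73, 91, 70, 24, 75, 27, 28]
Insert 70: [16, 70, 73, 91, 24, 75, 27, 28]
Insert 24: [16, 24, 70, 73, 91, 75, 27, 28]
Insert 75: [16, 24, 70, 73, 75, 91, 27, 28]
Insert 27: [16, 24, 27, 70, 73, 75, 91, 28]
Insert 28: [16, 24, 27, 28, 70, 73, 75, 91]

Sorted: [16, 24, 27, 28, 70, 73, 75, 91]


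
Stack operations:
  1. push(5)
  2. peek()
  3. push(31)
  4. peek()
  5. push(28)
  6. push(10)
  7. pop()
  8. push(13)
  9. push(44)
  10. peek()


push(5) -> [5]
peek()->5
push(31) -> [5, 31]
peek()->31
push(28) -> [5, 31, 28]
push(10) -> [5, 31, 28, 10]
pop()->10, [5, 31, 28]
push(13) -> [5, 31, 28, 13]
push(44) -> [5, 31, 28, 13, 44]
peek()->44

Final stack: [5, 31, 28, 13, 44]


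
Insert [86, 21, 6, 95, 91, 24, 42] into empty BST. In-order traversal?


Insert 86: root
Insert 21: L from 86
Insert 6: L from 86 -> L from 21
Insert 95: R from 86
Insert 91: R from 86 -> L from 95
Insert 24: L from 86 -> R from 21
Insert 42: L from 86 -> R from 21 -> R from 24

In-order: [6, 21, 24, 42, 86, 91, 95]


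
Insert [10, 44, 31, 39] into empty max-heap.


Insert 10: [10]
Insert 44: [44, 10]
Insert 31: [44, 10, 31]
Insert 39: [44, 39, 31, 10]

Final heap: [44, 39, 31, 10]


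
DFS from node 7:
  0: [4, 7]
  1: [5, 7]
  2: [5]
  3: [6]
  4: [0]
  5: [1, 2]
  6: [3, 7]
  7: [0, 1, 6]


Visit 7, push [6, 1, 0]
Visit 0, push [4]
Visit 4, push []
Visit 1, push [5]
Visit 5, push [2]
Visit 2, push []
Visit 6, push [3]
Visit 3, push []

DFS order: [7, 0, 4, 1, 5, 2, 6, 3]


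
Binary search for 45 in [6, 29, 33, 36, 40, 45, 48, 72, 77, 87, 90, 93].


Step 1: lo=0, hi=11, mid=5, val=45

Found at index 5


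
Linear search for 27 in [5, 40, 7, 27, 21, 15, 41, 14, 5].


i=0: 5!=27
i=1: 40!=27
i=2: 7!=27
i=3: 27==27 found!

Found at 3, 4 comps


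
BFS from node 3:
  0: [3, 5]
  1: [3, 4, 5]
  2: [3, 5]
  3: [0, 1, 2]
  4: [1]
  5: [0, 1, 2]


Visit 3, enqueue [0, 1, 2]
Visit 0, enqueue [5]
Visit 1, enqueue [4]
Visit 2, enqueue []
Visit 5, enqueue []
Visit 4, enqueue []

BFS order: [3, 0, 1, 2, 5, 4]


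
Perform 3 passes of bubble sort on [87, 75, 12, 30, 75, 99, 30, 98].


Initial: [87, 75, 12, 30, 75, 99, 30, 98]
Pass 1: [75, 12, 30, 75, 87, 30, 98, 99] (6 swaps)
Pass 2: [12, 30, 75, 75, 30, 87, 98, 99] (3 swaps)
Pass 3: [12, 30, 75, 30, 75, 87, 98, 99] (1 swaps)

After 3 passes: [12, 30, 75, 30, 75, 87, 98, 99]


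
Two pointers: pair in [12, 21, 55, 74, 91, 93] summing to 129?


lo=0(12)+hi=5(93)=105
lo=1(21)+hi=5(93)=114
lo=2(55)+hi=5(93)=148
lo=2(55)+hi=4(91)=146
lo=2(55)+hi=3(74)=129

Yes: 55+74=129


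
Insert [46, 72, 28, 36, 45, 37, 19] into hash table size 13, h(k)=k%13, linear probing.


Insert 46: h=7 -> slot 7
Insert 72: h=7, 1 probes -> slot 8
Insert 28: h=2 -> slot 2
Insert 36: h=10 -> slot 10
Insert 45: h=6 -> slot 6
Insert 37: h=11 -> slot 11
Insert 19: h=6, 3 probes -> slot 9

Table: [None, None, 28, None, None, None, 45, 46, 72, 19, 36, 37, None]


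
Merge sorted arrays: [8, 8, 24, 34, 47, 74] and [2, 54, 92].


Take 2 from B
Take 8 from A
Take 8 from A
Take 24 from A
Take 34 from A
Take 47 from A
Take 54 from B
Take 74 from A

Merged: [2, 8, 8, 24, 34, 47, 54, 74, 92]


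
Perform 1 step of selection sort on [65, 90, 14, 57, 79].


Initial: [65, 90, 14, 57, 79]
Step 1: min=14 at 2
  Swap: [14, 90, 65, 57, 79]

After 1 step: [14, 90, 65, 57, 79]


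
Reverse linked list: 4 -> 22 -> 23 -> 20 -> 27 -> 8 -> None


Step 1: curr=4, set curr.next=prev(None) | reversed so far: 4
Step 2: curr=22, set curr.next=prev(4) | reversed so far: 22 -> 4
Step 3: curr=23, set curr.next=prev(22) | reversed so far: 23 -> 22 -> 4
Step 4: curr=20, set curr.next=prev(23) | reversed so far: 20 -> 23 -> 22 -> 4
Step 5: curr=27, set curr.next=prev(20) | reversed so far: 27 -> 20 -> 23 -> 22 -> 4
Step 6: curr=8, set curr.next=prev(27) | reversed so far: 8 -> 27 -> 20 -> 23 -> 22 -> 4

8 -> 27 -> 20 -> 23 -> 22 -> 4 -> None


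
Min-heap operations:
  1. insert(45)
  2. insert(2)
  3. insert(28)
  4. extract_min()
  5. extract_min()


insert(45) -> [45]
insert(2) -> [2, 45]
insert(28) -> [2, 45, 28]
extract_min()->2, [28, 45]
extract_min()->28, [45]

Final heap: [45]


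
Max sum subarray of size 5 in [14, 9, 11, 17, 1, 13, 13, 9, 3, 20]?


[0:5]: 52
[1:6]: 51
[2:7]: 55
[3:8]: 53
[4:9]: 39
[5:10]: 58

Max: 58 at [5:10]


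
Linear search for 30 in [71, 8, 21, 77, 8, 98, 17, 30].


i=0: 71!=30
i=1: 8!=30
i=2: 21!=30
i=3: 77!=30
i=4: 8!=30
i=5: 98!=30
i=6: 17!=30
i=7: 30==30 found!

Found at 7, 8 comps


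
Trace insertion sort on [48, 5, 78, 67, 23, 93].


Initial: [48, 5, 78, 67, 23, 93]
Insert 5: [5, 48, 78, 67, 23, 93]
Insert 78: [5, 48, 78, 67, 23, 93]
Insert 67: [5, 48, 67, 78, 23, 93]
Insert 23: [5, 23, 48, 67, 78, 93]
Insert 93: [5, 23, 48, 67, 78, 93]

Sorted: [5, 23, 48, 67, 78, 93]


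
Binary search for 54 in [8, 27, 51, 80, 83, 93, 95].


Step 1: lo=0, hi=6, mid=3, val=80
Step 2: lo=0, hi=2, mid=1, val=27
Step 3: lo=2, hi=2, mid=2, val=51

Not found


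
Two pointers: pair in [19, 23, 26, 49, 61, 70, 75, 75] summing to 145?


lo=0(19)+hi=7(75)=94
lo=1(23)+hi=7(75)=98
lo=2(26)+hi=7(75)=101
lo=3(49)+hi=7(75)=124
lo=4(61)+hi=7(75)=136
lo=5(70)+hi=7(75)=145

Yes: 70+75=145


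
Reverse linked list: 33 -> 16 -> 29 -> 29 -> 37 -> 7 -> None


Step 1: curr=33, set curr.next=prev(None) | reversed so far: 33
Step 2: curr=16, set curr.next=prev(33) | reversed so far: 16 -> 33
Step 3: curr=29, set curr.next=prev(16) | reversed so far: 29 -> 16 -> 33
Step 4: curr=29, set curr.next=prev(29) | reversed so far: 29 -> 29 -> 16 -> 33
Step 5: curr=37, set curr.next=prev(29) | reversed so far: 37 -> 29 -> 29 -> 16 -> 33
Step 6: curr=7, set curr.next=prev(37) | reversed so far: 7 -> 37 -> 29 -> 29 -> 16 -> 33

7 -> 37 -> 29 -> 29 -> 16 -> 33 -> None


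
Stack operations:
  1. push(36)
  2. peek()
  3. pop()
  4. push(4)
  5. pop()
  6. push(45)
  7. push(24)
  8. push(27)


push(36) -> [36]
peek()->36
pop()->36, []
push(4) -> [4]
pop()->4, []
push(45) -> [45]
push(24) -> [45, 24]
push(27) -> [45, 24, 27]

Final stack: [45, 24, 27]


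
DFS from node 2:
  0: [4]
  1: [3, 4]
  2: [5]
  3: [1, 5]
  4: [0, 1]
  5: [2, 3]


Visit 2, push [5]
Visit 5, push [3]
Visit 3, push [1]
Visit 1, push [4]
Visit 4, push [0]
Visit 0, push []

DFS order: [2, 5, 3, 1, 4, 0]


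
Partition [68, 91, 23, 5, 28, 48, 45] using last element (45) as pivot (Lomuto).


Pivot: 45
  23 <= 45: swap -> [23, 91, 68, 5, 28, 48, 45]
  5 <= 45: swap -> [23, 5, 68, 91, 28, 48, 45]
  28 <= 45: swap -> [23, 5, 28, 91, 68, 48, 45]
Place pivot at 3: [23, 5, 28, 45, 68, 48, 91]

Partitioned: [23, 5, 28, 45, 68, 48, 91]


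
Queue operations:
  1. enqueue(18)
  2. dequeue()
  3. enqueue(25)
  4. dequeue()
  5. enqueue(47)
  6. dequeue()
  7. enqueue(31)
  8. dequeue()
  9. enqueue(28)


enqueue(18) -> [18]
dequeue()->18, []
enqueue(25) -> [25]
dequeue()->25, []
enqueue(47) -> [47]
dequeue()->47, []
enqueue(31) -> [31]
dequeue()->31, []
enqueue(28) -> [28]

Final queue: [28]


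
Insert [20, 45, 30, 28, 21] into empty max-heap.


Insert 20: [20]
Insert 45: [45, 20]
Insert 30: [45, 20, 30]
Insert 28: [45, 28, 30, 20]
Insert 21: [45, 28, 30, 20, 21]

Final heap: [45, 28, 30, 20, 21]


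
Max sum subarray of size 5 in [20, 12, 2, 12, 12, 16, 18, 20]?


[0:5]: 58
[1:6]: 54
[2:7]: 60
[3:8]: 78

Max: 78 at [3:8]


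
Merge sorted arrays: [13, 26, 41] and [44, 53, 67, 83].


Take 13 from A
Take 26 from A
Take 41 from A

Merged: [13, 26, 41, 44, 53, 67, 83]


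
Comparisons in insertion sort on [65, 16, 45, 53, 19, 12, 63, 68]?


Algorithm: insertion sort
Input: [65, 16, 45, 53, 19, 12, 63, 68]
Sorted: [12, 16, 19, 45, 53, 63, 65, 68]

17


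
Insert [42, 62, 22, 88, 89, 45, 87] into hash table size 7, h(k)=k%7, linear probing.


Insert 42: h=0 -> slot 0
Insert 62: h=6 -> slot 6
Insert 22: h=1 -> slot 1
Insert 88: h=4 -> slot 4
Insert 89: h=5 -> slot 5
Insert 45: h=3 -> slot 3
Insert 87: h=3, 6 probes -> slot 2

Table: [42, 22, 87, 45, 88, 89, 62]


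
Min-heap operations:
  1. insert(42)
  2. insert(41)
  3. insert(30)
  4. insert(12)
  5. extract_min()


insert(42) -> [42]
insert(41) -> [41, 42]
insert(30) -> [30, 42, 41]
insert(12) -> [12, 30, 41, 42]
extract_min()->12, [30, 42, 41]

Final heap: [30, 42, 41]


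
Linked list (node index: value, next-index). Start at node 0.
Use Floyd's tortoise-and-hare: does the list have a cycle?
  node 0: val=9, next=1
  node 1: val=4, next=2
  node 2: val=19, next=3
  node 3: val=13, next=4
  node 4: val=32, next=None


Floyd's tortoise (slow, +1) and hare (fast, +2):
  init: slow=0, fast=0
  step 1: slow=1, fast=2
  step 2: slow=2, fast=4
  step 3: fast -> None, no cycle

Cycle: no


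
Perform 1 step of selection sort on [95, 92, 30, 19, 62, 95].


Initial: [95, 92, 30, 19, 62, 95]
Step 1: min=19 at 3
  Swap: [19, 92, 30, 95, 62, 95]

After 1 step: [19, 92, 30, 95, 62, 95]


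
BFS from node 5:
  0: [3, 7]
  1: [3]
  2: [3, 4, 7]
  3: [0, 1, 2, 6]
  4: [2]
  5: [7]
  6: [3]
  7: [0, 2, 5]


Visit 5, enqueue [7]
Visit 7, enqueue [0, 2]
Visit 0, enqueue [3]
Visit 2, enqueue [4]
Visit 3, enqueue [1, 6]
Visit 4, enqueue []
Visit 1, enqueue []
Visit 6, enqueue []

BFS order: [5, 7, 0, 2, 3, 4, 1, 6]


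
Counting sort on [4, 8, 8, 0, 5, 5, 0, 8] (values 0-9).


Input: [4, 8, 8, 0, 5, 5, 0, 8]
Counts: [2, 0, 0, 0, 1, 2, 0, 0, 3, 0]

Sorted: [0, 0, 4, 5, 5, 8, 8, 8]


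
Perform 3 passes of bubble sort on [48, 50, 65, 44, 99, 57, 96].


Initial: [48, 50, 65, 44, 99, 57, 96]
Pass 1: [48, 50, 44, 65, 57, 96, 99] (3 swaps)
Pass 2: [48, 44, 50, 57, 65, 96, 99] (2 swaps)
Pass 3: [44, 48, 50, 57, 65, 96, 99] (1 swaps)

After 3 passes: [44, 48, 50, 57, 65, 96, 99]


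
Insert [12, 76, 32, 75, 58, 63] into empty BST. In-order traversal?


Insert 12: root
Insert 76: R from 12
Insert 32: R from 12 -> L from 76
Insert 75: R from 12 -> L from 76 -> R from 32
Insert 58: R from 12 -> L from 76 -> R from 32 -> L from 75
Insert 63: R from 12 -> L from 76 -> R from 32 -> L from 75 -> R from 58

In-order: [12, 32, 58, 63, 75, 76]


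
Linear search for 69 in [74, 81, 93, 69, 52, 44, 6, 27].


i=0: 74!=69
i=1: 81!=69
i=2: 93!=69
i=3: 69==69 found!

Found at 3, 4 comps


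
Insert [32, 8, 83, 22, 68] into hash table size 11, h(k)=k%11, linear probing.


Insert 32: h=10 -> slot 10
Insert 8: h=8 -> slot 8
Insert 83: h=6 -> slot 6
Insert 22: h=0 -> slot 0
Insert 68: h=2 -> slot 2

Table: [22, None, 68, None, None, None, 83, None, 8, None, 32]


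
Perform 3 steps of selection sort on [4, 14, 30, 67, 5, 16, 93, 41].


Initial: [4, 14, 30, 67, 5, 16, 93, 41]
Step 1: min=4 at 0
  Swap: [4, 14, 30, 67, 5, 16, 93, 41]
Step 2: min=5 at 4
  Swap: [4, 5, 30, 67, 14, 16, 93, 41]
Step 3: min=14 at 4
  Swap: [4, 5, 14, 67, 30, 16, 93, 41]

After 3 steps: [4, 5, 14, 67, 30, 16, 93, 41]


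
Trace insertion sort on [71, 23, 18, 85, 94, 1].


Initial: [71, 23, 18, 85, 94, 1]
Insert 23: [23, 71, 18, 85, 94, 1]
Insert 18: [18, 23, 71, 85, 94, 1]
Insert 85: [18, 23, 71, 85, 94, 1]
Insert 94: [18, 23, 71, 85, 94, 1]
Insert 1: [1, 18, 23, 71, 85, 94]

Sorted: [1, 18, 23, 71, 85, 94]


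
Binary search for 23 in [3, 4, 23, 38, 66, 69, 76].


Step 1: lo=0, hi=6, mid=3, val=38
Step 2: lo=0, hi=2, mid=1, val=4
Step 3: lo=2, hi=2, mid=2, val=23

Found at index 2


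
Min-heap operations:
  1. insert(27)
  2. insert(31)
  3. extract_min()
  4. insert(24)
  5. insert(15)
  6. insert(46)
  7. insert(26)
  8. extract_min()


insert(27) -> [27]
insert(31) -> [27, 31]
extract_min()->27, [31]
insert(24) -> [24, 31]
insert(15) -> [15, 31, 24]
insert(46) -> [15, 31, 24, 46]
insert(26) -> [15, 26, 24, 46, 31]
extract_min()->15, [24, 26, 31, 46]

Final heap: [24, 26, 31, 46]


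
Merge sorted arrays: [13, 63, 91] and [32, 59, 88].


Take 13 from A
Take 32 from B
Take 59 from B
Take 63 from A
Take 88 from B

Merged: [13, 32, 59, 63, 88, 91]


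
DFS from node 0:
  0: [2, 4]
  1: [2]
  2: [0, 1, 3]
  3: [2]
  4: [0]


Visit 0, push [4, 2]
Visit 2, push [3, 1]
Visit 1, push []
Visit 3, push []
Visit 4, push []

DFS order: [0, 2, 1, 3, 4]


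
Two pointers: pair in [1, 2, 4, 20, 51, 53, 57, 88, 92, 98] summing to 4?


lo=0(1)+hi=9(98)=99
lo=0(1)+hi=8(92)=93
lo=0(1)+hi=7(88)=89
lo=0(1)+hi=6(57)=58
lo=0(1)+hi=5(53)=54
lo=0(1)+hi=4(51)=52
lo=0(1)+hi=3(20)=21
lo=0(1)+hi=2(4)=5
lo=0(1)+hi=1(2)=3

No pair found


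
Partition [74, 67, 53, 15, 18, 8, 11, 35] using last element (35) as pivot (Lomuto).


Pivot: 35
  15 <= 35: swap -> [15, 67, 53, 74, 18, 8, 11, 35]
  18 <= 35: swap -> [15, 18, 53, 74, 67, 8, 11, 35]
  8 <= 35: swap -> [15, 18, 8, 74, 67, 53, 11, 35]
  11 <= 35: swap -> [15, 18, 8, 11, 67, 53, 74, 35]
Place pivot at 4: [15, 18, 8, 11, 35, 53, 74, 67]

Partitioned: [15, 18, 8, 11, 35, 53, 74, 67]


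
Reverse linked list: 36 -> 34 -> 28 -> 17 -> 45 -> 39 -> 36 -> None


Step 1: curr=36, set curr.next=prev(None) | reversed so far: 36
Step 2: curr=34, set curr.next=prev(36) | reversed so far: 34 -> 36
Step 3: curr=28, set curr.next=prev(34) | reversed so far: 28 -> 34 -> 36
Step 4: curr=17, set curr.next=prev(28) | reversed so far: 17 -> 28 -> 34 -> 36
Step 5: curr=45, set curr.next=prev(17) | reversed so far: 45 -> 17 -> 28 -> 34 -> 36
Step 6: curr=39, set curr.next=prev(45) | reversed so far: 39 -> 45 -> 17 -> 28 -> 34 -> 36
Step 7: curr=36, set curr.next=prev(39) | reversed so far: 36 -> 39 -> 45 -> 17 -> 28 -> 34 -> 36

36 -> 39 -> 45 -> 17 -> 28 -> 34 -> 36 -> None


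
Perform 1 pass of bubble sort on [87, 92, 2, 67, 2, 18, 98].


Initial: [87, 92, 2, 67, 2, 18, 98]
Pass 1: [87, 2, 67, 2, 18, 92, 98] (4 swaps)

After 1 pass: [87, 2, 67, 2, 18, 92, 98]


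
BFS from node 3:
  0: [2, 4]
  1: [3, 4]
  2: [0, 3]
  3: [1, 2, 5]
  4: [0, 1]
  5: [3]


Visit 3, enqueue [1, 2, 5]
Visit 1, enqueue [4]
Visit 2, enqueue [0]
Visit 5, enqueue []
Visit 4, enqueue []
Visit 0, enqueue []

BFS order: [3, 1, 2, 5, 4, 0]


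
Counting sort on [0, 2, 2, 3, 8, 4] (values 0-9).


Input: [0, 2, 2, 3, 8, 4]
Counts: [1, 0, 2, 1, 1, 0, 0, 0, 1, 0]

Sorted: [0, 2, 2, 3, 4, 8]


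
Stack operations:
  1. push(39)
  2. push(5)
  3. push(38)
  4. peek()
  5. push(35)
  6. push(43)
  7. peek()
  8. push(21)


push(39) -> [39]
push(5) -> [39, 5]
push(38) -> [39, 5, 38]
peek()->38
push(35) -> [39, 5, 38, 35]
push(43) -> [39, 5, 38, 35, 43]
peek()->43
push(21) -> [39, 5, 38, 35, 43, 21]

Final stack: [39, 5, 38, 35, 43, 21]


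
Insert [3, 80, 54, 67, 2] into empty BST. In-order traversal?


Insert 3: root
Insert 80: R from 3
Insert 54: R from 3 -> L from 80
Insert 67: R from 3 -> L from 80 -> R from 54
Insert 2: L from 3

In-order: [2, 3, 54, 67, 80]


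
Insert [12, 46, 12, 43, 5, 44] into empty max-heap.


Insert 12: [12]
Insert 46: [46, 12]
Insert 12: [46, 12, 12]
Insert 43: [46, 43, 12, 12]
Insert 5: [46, 43, 12, 12, 5]
Insert 44: [46, 43, 44, 12, 5, 12]

Final heap: [46, 43, 44, 12, 5, 12]


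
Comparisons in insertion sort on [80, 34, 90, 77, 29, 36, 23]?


Algorithm: insertion sort
Input: [80, 34, 90, 77, 29, 36, 23]
Sorted: [23, 29, 34, 36, 77, 80, 90]

19


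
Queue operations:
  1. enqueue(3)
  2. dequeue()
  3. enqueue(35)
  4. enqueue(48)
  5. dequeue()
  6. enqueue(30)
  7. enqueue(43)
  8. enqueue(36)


enqueue(3) -> [3]
dequeue()->3, []
enqueue(35) -> [35]
enqueue(48) -> [35, 48]
dequeue()->35, [48]
enqueue(30) -> [48, 30]
enqueue(43) -> [48, 30, 43]
enqueue(36) -> [48, 30, 43, 36]

Final queue: [48, 30, 43, 36]


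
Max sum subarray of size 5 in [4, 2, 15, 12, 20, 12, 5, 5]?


[0:5]: 53
[1:6]: 61
[2:7]: 64
[3:8]: 54

Max: 64 at [2:7]


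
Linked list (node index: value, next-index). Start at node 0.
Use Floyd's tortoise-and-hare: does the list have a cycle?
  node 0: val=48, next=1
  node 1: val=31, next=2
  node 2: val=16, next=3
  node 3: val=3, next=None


Floyd's tortoise (slow, +1) and hare (fast, +2):
  init: slow=0, fast=0
  step 1: slow=1, fast=2
  step 2: fast 2->3->None, no cycle

Cycle: no


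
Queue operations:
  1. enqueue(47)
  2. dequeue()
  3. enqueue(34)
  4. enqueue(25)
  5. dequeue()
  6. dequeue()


enqueue(47) -> [47]
dequeue()->47, []
enqueue(34) -> [34]
enqueue(25) -> [34, 25]
dequeue()->34, [25]
dequeue()->25, []

Final queue: []


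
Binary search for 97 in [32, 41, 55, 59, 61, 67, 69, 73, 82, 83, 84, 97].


Step 1: lo=0, hi=11, mid=5, val=67
Step 2: lo=6, hi=11, mid=8, val=82
Step 3: lo=9, hi=11, mid=10, val=84
Step 4: lo=11, hi=11, mid=11, val=97

Found at index 11


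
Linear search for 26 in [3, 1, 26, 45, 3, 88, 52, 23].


i=0: 3!=26
i=1: 1!=26
i=2: 26==26 found!

Found at 2, 3 comps


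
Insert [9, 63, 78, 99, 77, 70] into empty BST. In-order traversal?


Insert 9: root
Insert 63: R from 9
Insert 78: R from 9 -> R from 63
Insert 99: R from 9 -> R from 63 -> R from 78
Insert 77: R from 9 -> R from 63 -> L from 78
Insert 70: R from 9 -> R from 63 -> L from 78 -> L from 77

In-order: [9, 63, 70, 77, 78, 99]


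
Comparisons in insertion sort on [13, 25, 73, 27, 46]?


Algorithm: insertion sort
Input: [13, 25, 73, 27, 46]
Sorted: [13, 25, 27, 46, 73]

6


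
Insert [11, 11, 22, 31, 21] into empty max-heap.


Insert 11: [11]
Insert 11: [11, 11]
Insert 22: [22, 11, 11]
Insert 31: [31, 22, 11, 11]
Insert 21: [31, 22, 11, 11, 21]

Final heap: [31, 22, 11, 11, 21]


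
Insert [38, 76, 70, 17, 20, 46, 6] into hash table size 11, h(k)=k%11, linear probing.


Insert 38: h=5 -> slot 5
Insert 76: h=10 -> slot 10
Insert 70: h=4 -> slot 4
Insert 17: h=6 -> slot 6
Insert 20: h=9 -> slot 9
Insert 46: h=2 -> slot 2
Insert 6: h=6, 1 probes -> slot 7

Table: [None, None, 46, None, 70, 38, 17, 6, None, 20, 76]


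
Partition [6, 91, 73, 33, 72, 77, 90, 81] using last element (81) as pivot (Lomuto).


Pivot: 81
  6 <= 81: advance i (no swap)
  73 <= 81: swap -> [6, 73, 91, 33, 72, 77, 90, 81]
  33 <= 81: swap -> [6, 73, 33, 91, 72, 77, 90, 81]
  72 <= 81: swap -> [6, 73, 33, 72, 91, 77, 90, 81]
  77 <= 81: swap -> [6, 73, 33, 72, 77, 91, 90, 81]
Place pivot at 5: [6, 73, 33, 72, 77, 81, 90, 91]

Partitioned: [6, 73, 33, 72, 77, 81, 90, 91]


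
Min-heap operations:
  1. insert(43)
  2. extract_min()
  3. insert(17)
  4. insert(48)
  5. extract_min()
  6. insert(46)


insert(43) -> [43]
extract_min()->43, []
insert(17) -> [17]
insert(48) -> [17, 48]
extract_min()->17, [48]
insert(46) -> [46, 48]

Final heap: [46, 48]


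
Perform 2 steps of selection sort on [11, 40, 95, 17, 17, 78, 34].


Initial: [11, 40, 95, 17, 17, 78, 34]
Step 1: min=11 at 0
  Swap: [11, 40, 95, 17, 17, 78, 34]
Step 2: min=17 at 3
  Swap: [11, 17, 95, 40, 17, 78, 34]

After 2 steps: [11, 17, 95, 40, 17, 78, 34]


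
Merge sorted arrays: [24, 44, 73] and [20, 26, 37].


Take 20 from B
Take 24 from A
Take 26 from B
Take 37 from B

Merged: [20, 24, 26, 37, 44, 73]


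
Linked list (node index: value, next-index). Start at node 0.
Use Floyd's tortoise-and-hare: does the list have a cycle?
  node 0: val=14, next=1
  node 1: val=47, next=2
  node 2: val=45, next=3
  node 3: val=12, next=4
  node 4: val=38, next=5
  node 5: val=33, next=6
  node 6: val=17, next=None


Floyd's tortoise (slow, +1) and hare (fast, +2):
  init: slow=0, fast=0
  step 1: slow=1, fast=2
  step 2: slow=2, fast=4
  step 3: slow=3, fast=6
  step 4: fast -> None, no cycle

Cycle: no


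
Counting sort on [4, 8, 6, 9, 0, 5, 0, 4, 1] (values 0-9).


Input: [4, 8, 6, 9, 0, 5, 0, 4, 1]
Counts: [2, 1, 0, 0, 2, 1, 1, 0, 1, 1]

Sorted: [0, 0, 1, 4, 4, 5, 6, 8, 9]


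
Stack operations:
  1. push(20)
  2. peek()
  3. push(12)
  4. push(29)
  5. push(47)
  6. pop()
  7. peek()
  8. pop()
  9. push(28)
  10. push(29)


push(20) -> [20]
peek()->20
push(12) -> [20, 12]
push(29) -> [20, 12, 29]
push(47) -> [20, 12, 29, 47]
pop()->47, [20, 12, 29]
peek()->29
pop()->29, [20, 12]
push(28) -> [20, 12, 28]
push(29) -> [20, 12, 28, 29]

Final stack: [20, 12, 28, 29]


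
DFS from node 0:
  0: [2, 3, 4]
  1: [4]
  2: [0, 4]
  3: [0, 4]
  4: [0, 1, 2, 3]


Visit 0, push [4, 3, 2]
Visit 2, push [4]
Visit 4, push [3, 1]
Visit 1, push []
Visit 3, push []

DFS order: [0, 2, 4, 1, 3]


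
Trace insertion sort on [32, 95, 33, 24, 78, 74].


Initial: [32, 95, 33, 24, 78, 74]
Insert 95: [32, 95, 33, 24, 78, 74]
Insert 33: [32, 33, 95, 24, 78, 74]
Insert 24: [24, 32, 33, 95, 78, 74]
Insert 78: [24, 32, 33, 78, 95, 74]
Insert 74: [24, 32, 33, 74, 78, 95]

Sorted: [24, 32, 33, 74, 78, 95]


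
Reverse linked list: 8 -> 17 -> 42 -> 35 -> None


Step 1: curr=8, set curr.next=prev(None) | reversed so far: 8
Step 2: curr=17, set curr.next=prev(8) | reversed so far: 17 -> 8
Step 3: curr=42, set curr.next=prev(17) | reversed so far: 42 -> 17 -> 8
Step 4: curr=35, set curr.next=prev(42) | reversed so far: 35 -> 42 -> 17 -> 8

35 -> 42 -> 17 -> 8 -> None


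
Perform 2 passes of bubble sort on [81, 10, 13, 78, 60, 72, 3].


Initial: [81, 10, 13, 78, 60, 72, 3]
Pass 1: [10, 13, 78, 60, 72, 3, 81] (6 swaps)
Pass 2: [10, 13, 60, 72, 3, 78, 81] (3 swaps)

After 2 passes: [10, 13, 60, 72, 3, 78, 81]


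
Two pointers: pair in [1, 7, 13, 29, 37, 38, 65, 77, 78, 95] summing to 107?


lo=0(1)+hi=9(95)=96
lo=1(7)+hi=9(95)=102
lo=2(13)+hi=9(95)=108
lo=2(13)+hi=8(78)=91
lo=3(29)+hi=8(78)=107

Yes: 29+78=107


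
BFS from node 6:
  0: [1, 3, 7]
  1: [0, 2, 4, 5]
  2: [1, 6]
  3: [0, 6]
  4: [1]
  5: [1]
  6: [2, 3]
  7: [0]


Visit 6, enqueue [2, 3]
Visit 2, enqueue [1]
Visit 3, enqueue [0]
Visit 1, enqueue [4, 5]
Visit 0, enqueue [7]
Visit 4, enqueue []
Visit 5, enqueue []
Visit 7, enqueue []

BFS order: [6, 2, 3, 1, 0, 4, 5, 7]


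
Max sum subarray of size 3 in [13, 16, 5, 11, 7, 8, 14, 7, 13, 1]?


[0:3]: 34
[1:4]: 32
[2:5]: 23
[3:6]: 26
[4:7]: 29
[5:8]: 29
[6:9]: 34
[7:10]: 21

Max: 34 at [0:3]


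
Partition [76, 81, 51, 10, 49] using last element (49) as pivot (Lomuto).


Pivot: 49
  10 <= 49: swap -> [10, 81, 51, 76, 49]
Place pivot at 1: [10, 49, 51, 76, 81]

Partitioned: [10, 49, 51, 76, 81]


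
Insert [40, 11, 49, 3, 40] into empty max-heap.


Insert 40: [40]
Insert 11: [40, 11]
Insert 49: [49, 11, 40]
Insert 3: [49, 11, 40, 3]
Insert 40: [49, 40, 40, 3, 11]

Final heap: [49, 40, 40, 3, 11]


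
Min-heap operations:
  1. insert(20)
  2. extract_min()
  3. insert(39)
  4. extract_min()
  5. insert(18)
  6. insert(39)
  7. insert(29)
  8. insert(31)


insert(20) -> [20]
extract_min()->20, []
insert(39) -> [39]
extract_min()->39, []
insert(18) -> [18]
insert(39) -> [18, 39]
insert(29) -> [18, 39, 29]
insert(31) -> [18, 31, 29, 39]

Final heap: [18, 31, 29, 39]


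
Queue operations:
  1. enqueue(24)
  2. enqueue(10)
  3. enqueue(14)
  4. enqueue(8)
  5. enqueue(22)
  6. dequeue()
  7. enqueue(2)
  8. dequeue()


enqueue(24) -> [24]
enqueue(10) -> [24, 10]
enqueue(14) -> [24, 10, 14]
enqueue(8) -> [24, 10, 14, 8]
enqueue(22) -> [24, 10, 14, 8, 22]
dequeue()->24, [10, 14, 8, 22]
enqueue(2) -> [10, 14, 8, 22, 2]
dequeue()->10, [14, 8, 22, 2]

Final queue: [14, 8, 22, 2]


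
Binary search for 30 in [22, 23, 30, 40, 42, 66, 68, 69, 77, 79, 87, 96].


Step 1: lo=0, hi=11, mid=5, val=66
Step 2: lo=0, hi=4, mid=2, val=30

Found at index 2


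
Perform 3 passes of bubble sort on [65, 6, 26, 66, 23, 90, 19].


Initial: [65, 6, 26, 66, 23, 90, 19]
Pass 1: [6, 26, 65, 23, 66, 19, 90] (4 swaps)
Pass 2: [6, 26, 23, 65, 19, 66, 90] (2 swaps)
Pass 3: [6, 23, 26, 19, 65, 66, 90] (2 swaps)

After 3 passes: [6, 23, 26, 19, 65, 66, 90]
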